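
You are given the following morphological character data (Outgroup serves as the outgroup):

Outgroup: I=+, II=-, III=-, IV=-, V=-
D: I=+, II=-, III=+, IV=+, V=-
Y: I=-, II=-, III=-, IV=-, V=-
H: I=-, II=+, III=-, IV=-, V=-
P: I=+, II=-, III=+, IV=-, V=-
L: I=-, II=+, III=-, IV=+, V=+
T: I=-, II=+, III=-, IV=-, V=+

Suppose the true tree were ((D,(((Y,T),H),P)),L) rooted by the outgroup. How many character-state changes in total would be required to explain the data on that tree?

Map each character onto ((D,(((Y,T),H),P)),L) (rooted by Outgroup) and count the minimum state changes it requires (Fitch parsimony):
I: 2; II: 3; III: 2; IV: 2; V: 2.
Total tree length = 11.

11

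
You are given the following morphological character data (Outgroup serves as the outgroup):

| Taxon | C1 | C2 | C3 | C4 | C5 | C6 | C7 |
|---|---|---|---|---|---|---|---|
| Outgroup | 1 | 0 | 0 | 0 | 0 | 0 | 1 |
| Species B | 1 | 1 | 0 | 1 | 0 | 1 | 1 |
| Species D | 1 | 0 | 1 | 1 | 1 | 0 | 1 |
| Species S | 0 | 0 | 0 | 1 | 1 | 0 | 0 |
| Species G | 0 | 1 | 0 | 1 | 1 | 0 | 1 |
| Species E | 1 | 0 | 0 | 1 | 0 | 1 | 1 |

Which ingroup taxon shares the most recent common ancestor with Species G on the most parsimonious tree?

Species S

Character polarity is set by the outgroup: the derived state is whichever differs from the outgroup's state, so for C1, C7 the derived state is '0', and for the remaining characters it is '1'.
C1: derived state '0' in Species G and Species S only — synapomorphy for {Species G, Species S}.
C2 (state '1') occurs in Species B and Species G but conflicts with the nesting implied by the other characters — most parsimoniously interpreted as homoplasy.
C3: derived state '1' in Species D only — an autapomorphy, so it tells us nothing about relationships among taxa.
All ingroup taxa share the derived state '1' for C4; it defines the ingroup but does not resolve relationships within it.
C5 (derived state '1') is shared by Species D, Species G, and Species S — a synapomorphy uniting that clade.
C6 (derived state '1') is shared by Species B and Species E — a synapomorphy uniting that clade.
C7 (derived state '0') is unique to Species S (autapomorphy; uninformative for grouping).
Most parsimonious ingroup topology: ((Species B,Species E),(Species D,(Species S,Species G))).
Species G and Species S form a cherry on this tree, so they are sister taxa.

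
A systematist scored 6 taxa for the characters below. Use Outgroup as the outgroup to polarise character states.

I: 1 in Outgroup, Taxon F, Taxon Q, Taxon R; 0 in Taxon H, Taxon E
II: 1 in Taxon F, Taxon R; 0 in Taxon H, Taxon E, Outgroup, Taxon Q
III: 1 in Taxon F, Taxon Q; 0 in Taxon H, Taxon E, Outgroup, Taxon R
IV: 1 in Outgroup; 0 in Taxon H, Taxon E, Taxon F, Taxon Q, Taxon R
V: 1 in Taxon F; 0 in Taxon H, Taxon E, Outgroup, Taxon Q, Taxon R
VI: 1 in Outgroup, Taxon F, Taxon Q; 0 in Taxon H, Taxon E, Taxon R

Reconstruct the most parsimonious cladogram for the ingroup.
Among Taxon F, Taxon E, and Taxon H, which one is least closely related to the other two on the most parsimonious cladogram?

Taxon F

Character polarity is set by the outgroup: the derived state is whichever differs from the outgroup's state, so for I, IV, VI the derived state is '0', and for the remaining characters it is '1'.
I (derived state '0') is shared by Taxon E and Taxon H — a synapomorphy uniting that clade.
II groups Taxon F and Taxon R, which is incompatible with the clades supported by the remaining characters; treating it as convergent (homoplasy) costs fewer steps than any alternative tree.
Only Taxon F and Taxon Q show the derived state '1' for III, supporting them as a clade.
All ingroup taxa share the derived state '0' for IV; it defines the ingroup but does not resolve relationships within it.
V: derived state '1' in Taxon F only — an autapomorphy, so it tells us nothing about relationships among taxa.
VI (derived state '0') is shared by Taxon E, Taxon H, and Taxon R — a synapomorphy uniting that clade.
Most parsimonious ingroup topology: ((Taxon R,(Taxon H,Taxon E)),(Taxon Q,Taxon F)).
Taxon E and Taxon H share a more recent common ancestor with each other than either does with Taxon F, so Taxon F is the least closely related of the three.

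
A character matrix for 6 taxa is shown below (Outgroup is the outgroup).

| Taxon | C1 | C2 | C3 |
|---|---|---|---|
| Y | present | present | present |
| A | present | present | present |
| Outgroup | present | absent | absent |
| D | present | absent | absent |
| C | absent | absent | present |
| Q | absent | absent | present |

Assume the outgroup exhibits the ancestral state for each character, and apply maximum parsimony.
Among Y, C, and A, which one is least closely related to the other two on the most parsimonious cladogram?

C

Character polarity is set by the outgroup: the derived state is whichever differs from the outgroup's state, so for C1 the derived state is 'absent', and for the remaining characters it is 'present'.
C1: derived state 'absent' in C and Q only — synapomorphy for {C, Q}.
Only A and Y show the derived state 'present' for C2, supporting them as a clade.
Only A, C, Q, and Y show the derived state 'present' for C3, supporting them as a clade.
Most parsimonious ingroup topology: (((C,Q),(Y,A)),D).
Y and A share a more recent common ancestor with each other than either does with C, so C is the least closely related of the three.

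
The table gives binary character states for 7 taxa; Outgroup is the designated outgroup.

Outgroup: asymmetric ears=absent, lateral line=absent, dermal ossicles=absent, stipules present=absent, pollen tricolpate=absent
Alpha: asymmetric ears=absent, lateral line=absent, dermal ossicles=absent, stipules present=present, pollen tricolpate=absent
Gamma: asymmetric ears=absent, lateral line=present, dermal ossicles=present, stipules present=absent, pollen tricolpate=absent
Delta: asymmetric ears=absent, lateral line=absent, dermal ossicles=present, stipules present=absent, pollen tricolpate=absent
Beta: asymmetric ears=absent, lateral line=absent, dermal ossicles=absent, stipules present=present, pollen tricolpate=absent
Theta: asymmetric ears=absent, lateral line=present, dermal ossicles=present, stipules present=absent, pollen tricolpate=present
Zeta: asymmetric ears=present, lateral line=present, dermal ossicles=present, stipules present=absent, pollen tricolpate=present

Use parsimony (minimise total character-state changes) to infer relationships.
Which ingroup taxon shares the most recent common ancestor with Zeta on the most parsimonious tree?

The outgroup has state 'absent' for every character, so 'present' is the derived state throughout.
asymmetric ears: derived state 'present' in Zeta only — an autapomorphy, so it tells us nothing about relationships among taxa.
Only Gamma, Theta, and Zeta show the derived state 'present' for lateral line, supporting them as a clade.
Only Delta, Gamma, Theta, and Zeta show the derived state 'present' for dermal ossicles, supporting them as a clade.
stipules present: derived state 'present' in Alpha and Beta only — synapomorphy for {Alpha, Beta}.
Only Theta and Zeta show the derived state 'present' for pollen tricolpate, supporting them as a clade.
Most parsimonious ingroup topology: ((Alpha,Beta),((Gamma,(Theta,Zeta)),Delta)).
Zeta and Theta form a cherry on this tree, so they are sister taxa.

Theta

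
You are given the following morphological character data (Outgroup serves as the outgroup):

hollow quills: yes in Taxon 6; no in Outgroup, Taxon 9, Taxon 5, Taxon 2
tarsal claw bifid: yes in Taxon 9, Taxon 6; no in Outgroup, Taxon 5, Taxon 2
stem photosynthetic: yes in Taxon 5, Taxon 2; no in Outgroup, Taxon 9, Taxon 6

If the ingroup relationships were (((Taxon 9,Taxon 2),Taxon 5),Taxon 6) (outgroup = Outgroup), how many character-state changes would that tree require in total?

5

Map each character onto (((Taxon 9,Taxon 2),Taxon 5),Taxon 6) (rooted by Outgroup) and count the minimum state changes it requires (Fitch parsimony):
hollow quills: 1; tarsal claw bifid: 2; stem photosynthetic: 2.
Total tree length = 5.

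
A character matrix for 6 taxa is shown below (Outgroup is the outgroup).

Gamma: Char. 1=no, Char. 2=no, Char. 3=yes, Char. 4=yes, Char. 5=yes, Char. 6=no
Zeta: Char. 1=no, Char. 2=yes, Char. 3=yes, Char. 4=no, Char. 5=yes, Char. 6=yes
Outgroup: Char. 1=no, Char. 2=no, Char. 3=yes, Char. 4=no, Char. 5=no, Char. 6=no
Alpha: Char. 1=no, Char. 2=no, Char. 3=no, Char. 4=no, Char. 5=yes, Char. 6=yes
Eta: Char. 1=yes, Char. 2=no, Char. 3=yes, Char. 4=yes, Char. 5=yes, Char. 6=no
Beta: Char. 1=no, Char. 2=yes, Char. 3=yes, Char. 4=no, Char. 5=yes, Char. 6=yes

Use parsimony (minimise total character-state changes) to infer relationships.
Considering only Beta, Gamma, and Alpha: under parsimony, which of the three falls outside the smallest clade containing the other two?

Gamma

Character polarity is set by the outgroup: the derived state is whichever differs from the outgroup's state, so for Char. 3 the derived state is 'no', and for the remaining characters it is 'yes'.
Char. 1: derived state 'yes' in Eta only — an autapomorphy, so it tells us nothing about relationships among taxa.
Char. 2 (derived state 'yes') is shared by Beta and Zeta — a synapomorphy uniting that clade.
Char. 3 (derived state 'no') is unique to Alpha (autapomorphy; uninformative for grouping).
Char. 4: derived state 'yes' in Eta and Gamma only — synapomorphy for {Eta, Gamma}.
Char. 5 (derived state 'yes') is shared by all ingroup taxa — unites the whole ingroup.
Only Alpha, Beta, and Zeta show the derived state 'yes' for Char. 6, supporting them as a clade.
Most parsimonious ingroup topology: (((Beta,Zeta),Alpha),(Eta,Gamma)).
Alpha and Beta share a more recent common ancestor with each other than either does with Gamma, so Gamma is the least closely related of the three.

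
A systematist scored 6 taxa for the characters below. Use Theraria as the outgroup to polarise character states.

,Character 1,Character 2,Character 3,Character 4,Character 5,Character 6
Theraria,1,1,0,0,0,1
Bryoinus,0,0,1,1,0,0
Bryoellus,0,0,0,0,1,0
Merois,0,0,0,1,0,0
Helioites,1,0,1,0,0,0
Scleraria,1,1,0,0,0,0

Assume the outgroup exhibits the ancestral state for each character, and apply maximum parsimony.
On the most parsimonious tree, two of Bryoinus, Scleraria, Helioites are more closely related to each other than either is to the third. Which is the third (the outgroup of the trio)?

Scleraria

Character polarity is set by the outgroup: the derived state is whichever differs from the outgroup's state, so for Character 1, Character 2, Character 6 the derived state is '0', and for the remaining characters it is '1'.
Character 1 (derived state '0') is shared by Bryoellus, Bryoinus, and Merois — a synapomorphy uniting that clade.
Only Bryoellus, Bryoinus, Helioites, and Merois show the derived state '0' for Character 2, supporting them as a clade.
Character 3 groups Bryoinus and Helioites, which is incompatible with the clades supported by the remaining characters; treating it as convergent (homoplasy) costs fewer steps than any alternative tree.
Character 4: derived state '1' in Bryoinus and Merois only — synapomorphy for {Bryoinus, Merois}.
Character 5: derived state '1' in Bryoellus only — an autapomorphy, so it tells us nothing about relationships among taxa.
All ingroup taxa share the derived state '0' for Character 6; it defines the ingroup but does not resolve relationships within it.
Most parsimonious ingroup topology: ((((Bryoinus,Merois),Bryoellus),Helioites),Scleraria).
Bryoinus and Helioites share a more recent common ancestor with each other than either does with Scleraria, so Scleraria is the least closely related of the three.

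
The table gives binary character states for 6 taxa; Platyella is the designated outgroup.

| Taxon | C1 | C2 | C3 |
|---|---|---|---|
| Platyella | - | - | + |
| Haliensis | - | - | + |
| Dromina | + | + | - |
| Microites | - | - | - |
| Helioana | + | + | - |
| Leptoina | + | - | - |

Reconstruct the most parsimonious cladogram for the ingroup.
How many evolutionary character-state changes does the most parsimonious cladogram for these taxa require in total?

3

Character polarity is set by the outgroup: the derived state is whichever differs from the outgroup's state, so for C3 the derived state is '-', and for the remaining characters it is '+'.
C1: derived state '+' in Dromina, Helioana, and Leptoina only — synapomorphy for {Dromina, Helioana, Leptoina}.
Only Dromina and Helioana show the derived state '+' for C2, supporting them as a clade.
C3 (derived state '-') is shared by Dromina, Helioana, Leptoina, and Microites — a synapomorphy uniting that clade.
Most parsimonious ingroup topology: (Haliensis,(((Dromina,Helioana),Leptoina),Microites)).
Changes per character on this tree: C1: 1; C2: 1; C3: 1.
Total = 3.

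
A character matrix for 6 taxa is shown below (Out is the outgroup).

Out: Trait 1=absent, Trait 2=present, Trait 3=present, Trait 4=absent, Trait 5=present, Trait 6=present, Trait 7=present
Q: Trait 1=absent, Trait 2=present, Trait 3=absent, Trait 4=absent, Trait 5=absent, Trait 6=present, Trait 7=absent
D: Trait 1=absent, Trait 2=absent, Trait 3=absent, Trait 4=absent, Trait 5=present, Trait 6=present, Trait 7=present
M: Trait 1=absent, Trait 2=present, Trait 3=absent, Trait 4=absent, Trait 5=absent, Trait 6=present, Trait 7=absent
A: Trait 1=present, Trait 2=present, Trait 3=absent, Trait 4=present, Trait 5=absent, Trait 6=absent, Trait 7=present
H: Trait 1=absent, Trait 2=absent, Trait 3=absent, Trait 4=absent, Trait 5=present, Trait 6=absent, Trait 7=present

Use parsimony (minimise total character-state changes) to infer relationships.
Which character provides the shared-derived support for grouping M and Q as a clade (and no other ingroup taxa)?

Character polarity is set by the outgroup: the derived state is whichever differs from the outgroup's state, so for Trait 2, Trait 3, Trait 5, Trait 6, Trait 7 the derived state is 'absent', and for the remaining characters it is 'present'.
Trait 1: derived state 'present' in A only — an autapomorphy, so it tells us nothing about relationships among taxa.
Trait 2: derived state 'absent' in D and H only — synapomorphy for {D, H}.
All ingroup taxa share the derived state 'absent' for Trait 3; it defines the ingroup but does not resolve relationships within it.
Trait 4: derived state 'present' in A only — an autapomorphy, so it tells us nothing about relationships among taxa.
Trait 5: derived state 'absent' in A, M, and Q only — synapomorphy for {A, M, Q}.
Trait 6 (state 'absent') occurs in A and H but conflicts with the nesting implied by the other characters — most parsimoniously interpreted as homoplasy.
Trait 7: derived state 'absent' in M and Q only — synapomorphy for {M, Q}.
Most parsimonious ingroup topology: (((Q,M),A),(D,H)).
The clade {M, Q} is supported by Trait 7: its derived state 'absent' occurs in exactly those taxa and in no other taxon (including the outgroup).

Trait 7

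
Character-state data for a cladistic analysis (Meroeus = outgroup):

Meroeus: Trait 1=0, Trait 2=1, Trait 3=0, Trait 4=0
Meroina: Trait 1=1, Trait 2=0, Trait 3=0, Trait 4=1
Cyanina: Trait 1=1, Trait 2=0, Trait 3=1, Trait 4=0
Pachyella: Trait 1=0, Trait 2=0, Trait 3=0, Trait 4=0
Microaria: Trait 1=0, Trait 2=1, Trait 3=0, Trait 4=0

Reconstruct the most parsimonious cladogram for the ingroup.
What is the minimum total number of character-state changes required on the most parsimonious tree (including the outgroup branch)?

4

Character polarity is set by the outgroup: the derived state is whichever differs from the outgroup's state, so for Trait 2 the derived state is '0', and for the remaining characters it is '1'.
Trait 1: derived state '1' in Cyanina and Meroina only — synapomorphy for {Cyanina, Meroina}.
Only Cyanina, Meroina, and Pachyella show the derived state '0' for Trait 2, supporting them as a clade.
Trait 3 (derived state '1') is unique to Cyanina (autapomorphy; uninformative for grouping).
Trait 4 (derived state '1') is unique to Meroina (autapomorphy; uninformative for grouping).
Most parsimonious ingroup topology: (((Meroina,Cyanina),Pachyella),Microaria).
Changes per character on this tree: Trait 1: 1; Trait 2: 1; Trait 3: 1; Trait 4: 1.
Total = 4.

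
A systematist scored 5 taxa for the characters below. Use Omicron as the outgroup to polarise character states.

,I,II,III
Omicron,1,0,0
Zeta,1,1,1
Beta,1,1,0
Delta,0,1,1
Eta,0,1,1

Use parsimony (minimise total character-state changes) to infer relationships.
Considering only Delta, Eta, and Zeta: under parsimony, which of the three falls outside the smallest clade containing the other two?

Zeta

Character polarity is set by the outgroup: the derived state is whichever differs from the outgroup's state, so for I the derived state is '0', and for the remaining characters it is '1'.
Only Delta and Eta show the derived state '0' for I, supporting them as a clade.
All ingroup taxa share the derived state '1' for II; it defines the ingroup but does not resolve relationships within it.
Only Delta, Eta, and Zeta show the derived state '1' for III, supporting them as a clade.
Most parsimonious ingroup topology: ((Zeta,(Delta,Eta)),Beta).
Eta and Delta share a more recent common ancestor with each other than either does with Zeta, so Zeta is the least closely related of the three.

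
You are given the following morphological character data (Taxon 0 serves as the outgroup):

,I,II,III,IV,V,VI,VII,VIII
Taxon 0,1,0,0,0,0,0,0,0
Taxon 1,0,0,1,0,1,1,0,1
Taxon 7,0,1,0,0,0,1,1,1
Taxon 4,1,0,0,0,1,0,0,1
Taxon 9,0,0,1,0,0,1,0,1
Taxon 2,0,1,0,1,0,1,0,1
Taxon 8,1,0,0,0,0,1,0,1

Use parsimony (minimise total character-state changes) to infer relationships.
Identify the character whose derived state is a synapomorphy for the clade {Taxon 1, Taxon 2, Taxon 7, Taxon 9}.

Character polarity is set by the outgroup: the derived state is whichever differs from the outgroup's state, so for I the derived state is '0', and for the remaining characters it is '1'.
Only Taxon 1, Taxon 2, Taxon 7, and Taxon 9 show the derived state '0' for I, supporting them as a clade.
II: derived state '1' in Taxon 2 and Taxon 7 only — synapomorphy for {Taxon 2, Taxon 7}.
Only Taxon 1 and Taxon 9 show the derived state '1' for III, supporting them as a clade.
IV: derived state '1' in Taxon 2 only — an autapomorphy, so it tells us nothing about relationships among taxa.
V groups Taxon 1 and Taxon 4, which is incompatible with the clades supported by the remaining characters; treating it as convergent (homoplasy) costs fewer steps than any alternative tree.
VI (derived state '1') is shared by Taxon 1, Taxon 2, Taxon 7, Taxon 8, and Taxon 9 — a synapomorphy uniting that clade.
VII: derived state '1' in Taxon 7 only — an autapomorphy, so it tells us nothing about relationships among taxa.
All ingroup taxa share the derived state '1' for VIII; it defines the ingroup but does not resolve relationships within it.
Most parsimonious ingroup topology: ((((Taxon 1,Taxon 9),(Taxon 7,Taxon 2)),Taxon 8),Taxon 4).
The clade {Taxon 1, Taxon 2, Taxon 7, Taxon 9} is supported by I: its derived state '0' occurs in exactly those taxa and in no other taxon (including the outgroup).

I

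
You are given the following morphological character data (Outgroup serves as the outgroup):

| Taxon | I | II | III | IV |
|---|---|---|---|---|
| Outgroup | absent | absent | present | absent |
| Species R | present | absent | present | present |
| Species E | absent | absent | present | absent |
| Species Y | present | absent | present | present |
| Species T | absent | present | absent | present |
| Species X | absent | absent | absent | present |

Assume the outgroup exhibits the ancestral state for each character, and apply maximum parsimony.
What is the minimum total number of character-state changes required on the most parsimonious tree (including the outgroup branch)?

4

Character polarity is set by the outgroup: the derived state is whichever differs from the outgroup's state, so for III the derived state is 'absent', and for the remaining characters it is 'present'.
Only Species R and Species Y show the derived state 'present' for I, supporting them as a clade.
II: derived state 'present' in Species T only — an autapomorphy, so it tells us nothing about relationships among taxa.
III (derived state 'absent') is shared by Species T and Species X — a synapomorphy uniting that clade.
IV (derived state 'present') is shared by Species R, Species T, Species X, and Species Y — a synapomorphy uniting that clade.
Most parsimonious ingroup topology: (((Species R,Species Y),(Species T,Species X)),Species E).
Changes per character on this tree: I: 1; II: 1; III: 1; IV: 1.
Total = 4.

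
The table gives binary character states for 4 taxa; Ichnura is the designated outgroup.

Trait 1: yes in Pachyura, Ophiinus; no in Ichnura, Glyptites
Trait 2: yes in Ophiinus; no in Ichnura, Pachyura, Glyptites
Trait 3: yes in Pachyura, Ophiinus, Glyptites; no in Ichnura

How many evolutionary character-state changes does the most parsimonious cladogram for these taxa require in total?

The outgroup has state 'no' for every character, so 'yes' is the derived state throughout.
Only Ophiinus and Pachyura show the derived state 'yes' for Trait 1, supporting them as a clade.
Trait 2: derived state 'yes' in Ophiinus only — an autapomorphy, so it tells us nothing about relationships among taxa.
Trait 3 (derived state 'yes') is shared by all ingroup taxa — unites the whole ingroup.
Most parsimonious ingroup topology: ((Pachyura,Ophiinus),Glyptites).
Changes per character on this tree: Trait 1: 1; Trait 2: 1; Trait 3: 1.
Total = 3.

3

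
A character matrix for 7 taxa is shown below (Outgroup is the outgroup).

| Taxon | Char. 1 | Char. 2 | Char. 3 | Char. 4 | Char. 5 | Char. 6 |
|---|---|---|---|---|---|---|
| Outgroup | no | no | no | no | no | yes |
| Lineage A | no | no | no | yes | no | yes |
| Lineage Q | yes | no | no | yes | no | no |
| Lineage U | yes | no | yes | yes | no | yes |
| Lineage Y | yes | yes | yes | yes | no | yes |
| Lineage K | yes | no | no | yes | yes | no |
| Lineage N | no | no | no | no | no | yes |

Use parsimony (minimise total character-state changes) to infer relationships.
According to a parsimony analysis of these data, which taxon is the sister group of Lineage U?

Lineage Y

Character polarity is set by the outgroup: the derived state is whichever differs from the outgroup's state, so for Char. 6 the derived state is 'no', and for the remaining characters it is 'yes'.
Char. 1: derived state 'yes' in Lineage K, Lineage Q, Lineage U, and Lineage Y only — synapomorphy for {Lineage K, Lineage Q, Lineage U, Lineage Y}.
Char. 2: derived state 'yes' in Lineage Y only — an autapomorphy, so it tells us nothing about relationships among taxa.
Char. 3: derived state 'yes' in Lineage U and Lineage Y only — synapomorphy for {Lineage U, Lineage Y}.
Char. 4 (derived state 'yes') is shared by Lineage A, Lineage K, Lineage Q, Lineage U, and Lineage Y — a synapomorphy uniting that clade.
Char. 5: derived state 'yes' in Lineage K only — an autapomorphy, so it tells us nothing about relationships among taxa.
Only Lineage K and Lineage Q show the derived state 'no' for Char. 6, supporting them as a clade.
Most parsimonious ingroup topology: ((Lineage A,((Lineage Q,Lineage K),(Lineage U,Lineage Y))),Lineage N).
Lineage U and Lineage Y form a cherry on this tree, so they are sister taxa.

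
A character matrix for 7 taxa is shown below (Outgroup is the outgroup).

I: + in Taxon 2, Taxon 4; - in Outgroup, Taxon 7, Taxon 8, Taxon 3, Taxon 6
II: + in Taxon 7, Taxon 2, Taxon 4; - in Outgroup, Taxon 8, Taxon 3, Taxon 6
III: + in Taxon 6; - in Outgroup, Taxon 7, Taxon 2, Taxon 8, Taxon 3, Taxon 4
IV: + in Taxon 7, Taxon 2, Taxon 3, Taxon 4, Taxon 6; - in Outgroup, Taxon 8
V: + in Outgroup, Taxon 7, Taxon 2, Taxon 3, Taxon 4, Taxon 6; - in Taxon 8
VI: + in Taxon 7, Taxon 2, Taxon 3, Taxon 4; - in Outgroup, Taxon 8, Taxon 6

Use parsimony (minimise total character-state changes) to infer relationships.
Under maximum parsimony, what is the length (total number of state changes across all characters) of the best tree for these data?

6

Character polarity is set by the outgroup: the derived state is whichever differs from the outgroup's state, so for V the derived state is '-', and for the remaining characters it is '+'.
I: derived state '+' in Taxon 2 and Taxon 4 only — synapomorphy for {Taxon 2, Taxon 4}.
II: derived state '+' in Taxon 2, Taxon 4, and Taxon 7 only — synapomorphy for {Taxon 2, Taxon 4, Taxon 7}.
III (derived state '+') is unique to Taxon 6 (autapomorphy; uninformative for grouping).
IV: derived state '+' in Taxon 2, Taxon 3, Taxon 4, Taxon 6, and Taxon 7 only — synapomorphy for {Taxon 2, Taxon 3, Taxon 4, Taxon 6, Taxon 7}.
V (derived state '-') is unique to Taxon 8 (autapomorphy; uninformative for grouping).
VI (derived state '+') is shared by Taxon 2, Taxon 3, Taxon 4, and Taxon 7 — a synapomorphy uniting that clade.
Most parsimonious ingroup topology: ((((Taxon 7,(Taxon 2,Taxon 4)),Taxon 3),Taxon 6),Taxon 8).
Changes per character on this tree: I: 1; II: 1; III: 1; IV: 1; V: 1; VI: 1.
Total = 6.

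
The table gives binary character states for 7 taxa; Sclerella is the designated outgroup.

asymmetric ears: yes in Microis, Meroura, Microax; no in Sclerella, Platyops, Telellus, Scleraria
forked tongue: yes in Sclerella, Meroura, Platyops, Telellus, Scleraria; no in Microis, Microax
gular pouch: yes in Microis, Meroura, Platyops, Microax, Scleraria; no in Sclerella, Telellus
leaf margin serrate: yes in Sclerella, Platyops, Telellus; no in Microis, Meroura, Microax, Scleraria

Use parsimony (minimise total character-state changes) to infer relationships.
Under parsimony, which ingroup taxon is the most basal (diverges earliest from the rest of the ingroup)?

Telellus

Character polarity is set by the outgroup: the derived state is whichever differs from the outgroup's state, so for forked tongue, leaf margin serrate the derived state is 'no', and for the remaining characters it is 'yes'.
asymmetric ears: derived state 'yes' in Meroura, Microax, and Microis only — synapomorphy for {Meroura, Microax, Microis}.
Only Microax and Microis show the derived state 'no' for forked tongue, supporting them as a clade.
gular pouch: derived state 'yes' in Meroura, Microax, Microis, Platyops, and Scleraria only — synapomorphy for {Meroura, Microax, Microis, Platyops, Scleraria}.
Only Meroura, Microax, Microis, and Scleraria show the derived state 'no' for leaf margin serrate, supporting them as a clade.
Most parsimonious ingroup topology: (((((Microis,Microax),Meroura),Scleraria),Platyops),Telellus).
Telellus is sister to the clade containing all other ingroup taxa, so it is the earliest-diverging (most basal) ingroup lineage.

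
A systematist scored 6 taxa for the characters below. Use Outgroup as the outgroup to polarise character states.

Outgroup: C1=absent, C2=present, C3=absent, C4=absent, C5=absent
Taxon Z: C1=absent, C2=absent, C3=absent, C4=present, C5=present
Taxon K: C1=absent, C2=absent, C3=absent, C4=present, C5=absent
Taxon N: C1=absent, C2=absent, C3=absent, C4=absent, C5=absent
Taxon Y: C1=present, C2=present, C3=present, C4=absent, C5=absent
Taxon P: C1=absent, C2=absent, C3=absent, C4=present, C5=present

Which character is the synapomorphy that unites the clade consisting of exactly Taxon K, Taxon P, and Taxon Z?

C4

Character polarity is set by the outgroup: the derived state is whichever differs from the outgroup's state, so for C2 the derived state is 'absent', and for the remaining characters it is 'present'.
C1 (derived state 'present') is unique to Taxon Y (autapomorphy; uninformative for grouping).
C2 (derived state 'absent') is shared by Taxon K, Taxon N, Taxon P, and Taxon Z — a synapomorphy uniting that clade.
C3: derived state 'present' in Taxon Y only — an autapomorphy, so it tells us nothing about relationships among taxa.
Only Taxon K, Taxon P, and Taxon Z show the derived state 'present' for C4, supporting them as a clade.
Only Taxon P and Taxon Z show the derived state 'present' for C5, supporting them as a clade.
Most parsimonious ingroup topology: ((((Taxon Z,Taxon P),Taxon K),Taxon N),Taxon Y).
The clade {Taxon K, Taxon P, Taxon Z} is supported by C4: its derived state 'present' occurs in exactly those taxa and in no other taxon (including the outgroup).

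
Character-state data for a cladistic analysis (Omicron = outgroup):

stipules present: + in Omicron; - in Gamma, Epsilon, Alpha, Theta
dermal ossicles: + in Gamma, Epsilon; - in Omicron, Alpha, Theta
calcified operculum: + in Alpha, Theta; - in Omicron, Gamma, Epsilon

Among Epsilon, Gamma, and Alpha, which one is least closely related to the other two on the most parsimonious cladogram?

Character polarity is set by the outgroup: the derived state is whichever differs from the outgroup's state, so for stipules present the derived state is '-', and for the remaining characters it is '+'.
stipules present (derived state '-') is shared by all ingroup taxa — unites the whole ingroup.
dermal ossicles (derived state '+') is shared by Epsilon and Gamma — a synapomorphy uniting that clade.
calcified operculum: derived state '+' in Alpha and Theta only — synapomorphy for {Alpha, Theta}.
Most parsimonious ingroup topology: ((Gamma,Epsilon),(Alpha,Theta)).
Gamma and Epsilon share a more recent common ancestor with each other than either does with Alpha, so Alpha is the least closely related of the three.

Alpha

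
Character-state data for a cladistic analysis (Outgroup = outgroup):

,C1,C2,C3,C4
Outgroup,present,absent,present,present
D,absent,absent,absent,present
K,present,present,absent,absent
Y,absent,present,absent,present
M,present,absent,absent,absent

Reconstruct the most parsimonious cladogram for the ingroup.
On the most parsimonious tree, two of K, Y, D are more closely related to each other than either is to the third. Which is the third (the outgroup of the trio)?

Character polarity is set by the outgroup: the derived state is whichever differs from the outgroup's state, so for C1, C3, C4 the derived state is 'absent', and for the remaining characters it is 'present'.
C1 (derived state 'absent') is shared by D and Y — a synapomorphy uniting that clade.
C2 groups K and Y, which is incompatible with the clades supported by the remaining characters; treating it as convergent (homoplasy) costs fewer steps than any alternative tree.
C3 (derived state 'absent') is shared by all ingroup taxa — unites the whole ingroup.
C4 (derived state 'absent') is shared by K and M — a synapomorphy uniting that clade.
Most parsimonious ingroup topology: ((D,Y),(K,M)).
D and Y share a more recent common ancestor with each other than either does with K, so K is the least closely related of the three.

K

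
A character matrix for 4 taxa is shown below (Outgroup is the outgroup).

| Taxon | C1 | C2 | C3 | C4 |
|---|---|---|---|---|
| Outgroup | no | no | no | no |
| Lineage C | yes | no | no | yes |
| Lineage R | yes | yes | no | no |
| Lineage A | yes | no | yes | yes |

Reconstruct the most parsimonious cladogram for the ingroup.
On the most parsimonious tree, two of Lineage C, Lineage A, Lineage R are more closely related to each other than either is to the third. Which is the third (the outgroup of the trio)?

The outgroup has state 'no' for every character, so 'yes' is the derived state throughout.
All ingroup taxa share the derived state 'yes' for C1; it defines the ingroup but does not resolve relationships within it.
C2 (derived state 'yes') is unique to Lineage R (autapomorphy; uninformative for grouping).
C3: derived state 'yes' in Lineage A only — an autapomorphy, so it tells us nothing about relationships among taxa.
Only Lineage A and Lineage C show the derived state 'yes' for C4, supporting them as a clade.
Most parsimonious ingroup topology: ((Lineage C,Lineage A),Lineage R).
Lineage A and Lineage C share a more recent common ancestor with each other than either does with Lineage R, so Lineage R is the least closely related of the three.

Lineage R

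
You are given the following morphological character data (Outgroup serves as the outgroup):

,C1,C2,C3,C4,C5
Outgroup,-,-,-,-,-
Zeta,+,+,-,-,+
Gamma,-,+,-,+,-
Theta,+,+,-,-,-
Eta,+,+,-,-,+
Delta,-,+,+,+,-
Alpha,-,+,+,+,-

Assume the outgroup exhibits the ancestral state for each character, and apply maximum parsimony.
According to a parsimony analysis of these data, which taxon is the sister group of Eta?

Zeta

The outgroup has state '-' for every character, so '+' is the derived state throughout.
C1 (derived state '+') is shared by Eta, Theta, and Zeta — a synapomorphy uniting that clade.
All ingroup taxa share the derived state '+' for C2; it defines the ingroup but does not resolve relationships within it.
C3: derived state '+' in Alpha and Delta only — synapomorphy for {Alpha, Delta}.
C4: derived state '+' in Alpha, Delta, and Gamma only — synapomorphy for {Alpha, Delta, Gamma}.
Only Eta and Zeta show the derived state '+' for C5, supporting them as a clade.
Most parsimonious ingroup topology: (((Zeta,Eta),Theta),(Gamma,(Delta,Alpha))).
Eta and Zeta form a cherry on this tree, so they are sister taxa.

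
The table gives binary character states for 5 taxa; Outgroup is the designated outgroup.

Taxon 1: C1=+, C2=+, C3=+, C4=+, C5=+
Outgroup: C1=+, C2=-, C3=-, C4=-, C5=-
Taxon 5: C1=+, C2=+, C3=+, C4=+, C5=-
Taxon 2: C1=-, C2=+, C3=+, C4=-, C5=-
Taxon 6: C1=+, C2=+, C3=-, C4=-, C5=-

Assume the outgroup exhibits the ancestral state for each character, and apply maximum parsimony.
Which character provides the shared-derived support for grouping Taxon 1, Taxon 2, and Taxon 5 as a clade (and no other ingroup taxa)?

C3

Character polarity is set by the outgroup: the derived state is whichever differs from the outgroup's state, so for C1 the derived state is '-', and for the remaining characters it is '+'.
C1 (derived state '-') is unique to Taxon 2 (autapomorphy; uninformative for grouping).
C2 (derived state '+') is shared by all ingroup taxa — unites the whole ingroup.
C3 (derived state '+') is shared by Taxon 1, Taxon 2, and Taxon 5 — a synapomorphy uniting that clade.
C4 (derived state '+') is shared by Taxon 1 and Taxon 5 — a synapomorphy uniting that clade.
C5 (derived state '+') is unique to Taxon 1 (autapomorphy; uninformative for grouping).
Most parsimonious ingroup topology: (((Taxon 1,Taxon 5),Taxon 2),Taxon 6).
The clade {Taxon 1, Taxon 2, Taxon 5} is supported by C3: its derived state '+' occurs in exactly those taxa and in no other taxon (including the outgroup).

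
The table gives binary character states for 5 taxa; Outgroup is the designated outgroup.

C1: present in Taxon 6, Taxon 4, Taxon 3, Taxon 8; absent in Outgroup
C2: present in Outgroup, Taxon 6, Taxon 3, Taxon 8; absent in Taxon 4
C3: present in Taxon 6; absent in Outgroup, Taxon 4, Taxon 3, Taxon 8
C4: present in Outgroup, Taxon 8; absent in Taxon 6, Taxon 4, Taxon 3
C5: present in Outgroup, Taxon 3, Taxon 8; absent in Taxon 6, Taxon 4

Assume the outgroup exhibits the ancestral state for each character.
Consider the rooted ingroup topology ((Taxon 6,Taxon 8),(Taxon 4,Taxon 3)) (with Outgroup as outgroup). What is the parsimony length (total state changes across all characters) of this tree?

7

Map each character onto ((Taxon 6,Taxon 8),(Taxon 4,Taxon 3)) (rooted by Outgroup) and count the minimum state changes it requires (Fitch parsimony):
C1: 1; C2: 1; C3: 1; C4: 2; C5: 2.
Total tree length = 7.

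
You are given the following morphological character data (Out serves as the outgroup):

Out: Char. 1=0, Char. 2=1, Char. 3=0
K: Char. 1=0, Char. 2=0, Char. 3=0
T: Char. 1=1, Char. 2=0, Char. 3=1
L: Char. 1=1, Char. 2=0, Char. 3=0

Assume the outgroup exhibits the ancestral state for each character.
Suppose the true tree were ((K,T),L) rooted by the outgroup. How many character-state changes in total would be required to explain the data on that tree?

Map each character onto ((K,T),L) (rooted by Out) and count the minimum state changes it requires (Fitch parsimony):
Char. 1: 2; Char. 2: 1; Char. 3: 1.
Total tree length = 4.

4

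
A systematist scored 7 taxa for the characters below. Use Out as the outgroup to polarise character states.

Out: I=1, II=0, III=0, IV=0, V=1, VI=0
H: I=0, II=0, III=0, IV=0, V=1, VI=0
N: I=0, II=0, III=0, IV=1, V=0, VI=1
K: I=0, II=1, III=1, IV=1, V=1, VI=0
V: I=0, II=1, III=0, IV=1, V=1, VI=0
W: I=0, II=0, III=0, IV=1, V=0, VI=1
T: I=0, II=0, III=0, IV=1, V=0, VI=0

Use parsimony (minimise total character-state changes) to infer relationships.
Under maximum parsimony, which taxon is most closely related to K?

V

Character polarity is set by the outgroup: the derived state is whichever differs from the outgroup's state, so for I, V the derived state is '0', and for the remaining characters it is '1'.
I (derived state '0') is shared by all ingroup taxa — unites the whole ingroup.
II: derived state '1' in K and V only — synapomorphy for {K, V}.
III: derived state '1' in K only — an autapomorphy, so it tells us nothing about relationships among taxa.
IV: derived state '1' in K, N, T, V, and W only — synapomorphy for {K, N, T, V, W}.
V (derived state '0') is shared by N, T, and W — a synapomorphy uniting that clade.
VI: derived state '1' in N and W only — synapomorphy for {N, W}.
Most parsimonious ingroup topology: (H,(((N,W),T),(K,V))).
K and V form a cherry on this tree, so they are sister taxa.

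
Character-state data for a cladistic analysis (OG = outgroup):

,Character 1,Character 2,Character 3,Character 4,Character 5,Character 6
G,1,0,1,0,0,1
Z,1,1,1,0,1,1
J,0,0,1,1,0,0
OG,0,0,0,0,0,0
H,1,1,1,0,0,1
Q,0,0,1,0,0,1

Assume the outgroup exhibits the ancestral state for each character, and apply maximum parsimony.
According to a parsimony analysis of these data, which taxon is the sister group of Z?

The outgroup has state '0' for every character, so '1' is the derived state throughout.
Character 1: derived state '1' in G, H, and Z only — synapomorphy for {G, H, Z}.
Character 2: derived state '1' in H and Z only — synapomorphy for {H, Z}.
Character 3 (derived state '1') is shared by all ingroup taxa — unites the whole ingroup.
Character 4: derived state '1' in J only — an autapomorphy, so it tells us nothing about relationships among taxa.
Character 5 (derived state '1') is unique to Z (autapomorphy; uninformative for grouping).
Only G, H, Q, and Z show the derived state '1' for Character 6, supporting them as a clade.
Most parsimonious ingroup topology: ((((Z,H),G),Q),J).
Z and H form a cherry on this tree, so they are sister taxa.

H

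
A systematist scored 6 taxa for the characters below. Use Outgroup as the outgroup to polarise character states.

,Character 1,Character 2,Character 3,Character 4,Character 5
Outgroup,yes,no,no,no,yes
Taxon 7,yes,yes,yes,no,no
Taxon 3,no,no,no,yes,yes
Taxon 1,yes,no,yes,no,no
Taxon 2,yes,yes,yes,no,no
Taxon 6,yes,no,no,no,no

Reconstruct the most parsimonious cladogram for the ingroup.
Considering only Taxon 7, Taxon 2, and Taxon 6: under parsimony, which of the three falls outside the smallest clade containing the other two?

Character polarity is set by the outgroup: the derived state is whichever differs from the outgroup's state, so for Character 1, Character 5 the derived state is 'no', and for the remaining characters it is 'yes'.
Character 1: derived state 'no' in Taxon 3 only — an autapomorphy, so it tells us nothing about relationships among taxa.
Character 2: derived state 'yes' in Taxon 2 and Taxon 7 only — synapomorphy for {Taxon 2, Taxon 7}.
Character 3 (derived state 'yes') is shared by Taxon 1, Taxon 2, and Taxon 7 — a synapomorphy uniting that clade.
Character 4: derived state 'yes' in Taxon 3 only — an autapomorphy, so it tells us nothing about relationships among taxa.
Only Taxon 1, Taxon 2, Taxon 6, and Taxon 7 show the derived state 'no' for Character 5, supporting them as a clade.
Most parsimonious ingroup topology: ((((Taxon 7,Taxon 2),Taxon 1),Taxon 6),Taxon 3).
Taxon 2 and Taxon 7 share a more recent common ancestor with each other than either does with Taxon 6, so Taxon 6 is the least closely related of the three.

Taxon 6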